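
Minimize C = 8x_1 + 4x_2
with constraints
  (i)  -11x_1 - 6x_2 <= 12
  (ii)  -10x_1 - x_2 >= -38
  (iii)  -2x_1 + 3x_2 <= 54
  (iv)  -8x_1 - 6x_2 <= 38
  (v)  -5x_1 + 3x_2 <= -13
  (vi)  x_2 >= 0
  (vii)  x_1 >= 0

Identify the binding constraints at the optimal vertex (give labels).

Feasible corners and C = 8x_1 + 4x_2:
  (127/35, 12/7) → C = 1256/35
  (19/5, 0) → C = 152/5
  (13/5, 0) → C = 104/5

The minimum is at (13/5, 0). Substituting into each constraint, equality holds for (v) and (vi); the remaining constraints have slack.

(v) and (vi)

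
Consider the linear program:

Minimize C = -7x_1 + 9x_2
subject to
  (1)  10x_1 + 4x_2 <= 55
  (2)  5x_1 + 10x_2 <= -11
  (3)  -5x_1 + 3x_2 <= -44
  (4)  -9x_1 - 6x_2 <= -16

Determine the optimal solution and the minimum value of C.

Feasible corners and C = -7x_1 + 9x_2:
  (297/40, -77/16) → C = -7623/80
  (133/12, -335/24) → C = -4877/24
  (407/65, -55/13) → C = -5324/65
  (104/19, -316/57) → C = -1676/19

x_1 = 133/12, x_2 = -335/24, minimum C = -4877/24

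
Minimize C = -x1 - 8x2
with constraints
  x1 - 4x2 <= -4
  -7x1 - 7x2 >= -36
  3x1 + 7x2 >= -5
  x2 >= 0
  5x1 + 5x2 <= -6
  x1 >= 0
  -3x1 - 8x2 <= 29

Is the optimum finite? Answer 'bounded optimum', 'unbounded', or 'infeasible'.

The boundaries x1 - 4x2 = -4 and -7x1 - 7x2 = -36 meet at (116/35, 64/35), but that point violates 5x1 + 5x2 ≤ -6. Every candidate vertex is excluded by some other constraint, so the feasible region is empty.

infeasible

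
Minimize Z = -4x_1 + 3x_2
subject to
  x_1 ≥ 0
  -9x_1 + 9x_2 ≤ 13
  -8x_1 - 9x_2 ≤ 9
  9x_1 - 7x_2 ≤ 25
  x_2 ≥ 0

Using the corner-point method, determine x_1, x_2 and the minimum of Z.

x_1 = 158/9, x_2 = 19, minimum Z = -119/9

Feasible corners and Z = -4x_1 + 3x_2:
  (0, 13/9) → Z = 13/3
  (0, 0) → Z = 0
  (158/9, 19) → Z = -119/9
  (25/9, 0) → Z = -100/9

The binding constraints are -9x_1 + 9x_2 = 13 and 9x_1 - 7x_2 = 25.
Solving simultaneously gives x_1 = 158/9, x_2 = 19.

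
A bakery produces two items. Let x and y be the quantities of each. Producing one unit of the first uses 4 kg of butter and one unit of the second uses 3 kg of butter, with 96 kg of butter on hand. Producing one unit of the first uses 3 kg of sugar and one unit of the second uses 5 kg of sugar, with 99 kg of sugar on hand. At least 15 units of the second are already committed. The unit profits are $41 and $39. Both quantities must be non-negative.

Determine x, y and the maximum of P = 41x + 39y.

Feasible corners and P = 41x + 39y:
  (0, 99/5) → P = 3861/5
  (0, 15) → P = 585
  (8, 15) → P = 913

x = 8, y = 15, maximum P = 913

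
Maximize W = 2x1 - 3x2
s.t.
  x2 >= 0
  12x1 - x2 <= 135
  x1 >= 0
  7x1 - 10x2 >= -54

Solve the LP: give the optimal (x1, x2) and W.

x1 = 45/4, x2 = 0, maximum W = 45/2

Vertices and W = 2x1 - 3x2:
  (45/4, 0) → W = 45/2
  (0, 0) → W = 0
  (1404/113, 1593/113) → W = -1971/113
  (0, 27/5) → W = -81/5

The optimum lies where x2 = 0 and 12x1 - x2 = 135.
Solving simultaneously gives x1 = 45/4, x2 = 0.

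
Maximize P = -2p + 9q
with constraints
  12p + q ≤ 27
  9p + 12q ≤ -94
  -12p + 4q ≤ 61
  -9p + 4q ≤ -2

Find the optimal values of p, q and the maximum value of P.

Vertices and P = -2p + 9q:
  (418/135, -457/45) → P = -2635/27
  (-22/9, -6) → P = -442/9
  (-21, -191/4) → P = -1551/4
The feasible region is unbounded (it extends along (-1, -3), (1, -12)), but P strictly decreases along every unbounded feasible direction, so there is no improving ray and the maximum is attained at a vertex.

p = -22/9, q = -6, maximum P = -442/9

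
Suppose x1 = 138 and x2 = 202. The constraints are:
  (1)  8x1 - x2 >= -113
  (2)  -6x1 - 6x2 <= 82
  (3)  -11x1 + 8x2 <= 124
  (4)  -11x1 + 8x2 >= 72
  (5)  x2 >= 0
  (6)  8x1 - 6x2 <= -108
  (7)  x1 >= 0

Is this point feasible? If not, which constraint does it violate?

feasible

(1): 902 ≥ -113 ✓
(2): -2040 ≤ 82 ✓
(3): 98 ≤ 124 ✓
(4): 98 ≥ 72 ✓
(5): 202 ≥ 0 ✓
(6): -108 ≤ -108 ✓
(7): 138 ≥ 0 ✓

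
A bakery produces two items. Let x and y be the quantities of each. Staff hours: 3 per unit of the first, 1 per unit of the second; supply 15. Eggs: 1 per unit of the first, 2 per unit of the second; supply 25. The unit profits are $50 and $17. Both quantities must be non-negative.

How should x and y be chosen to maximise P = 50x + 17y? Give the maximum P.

Corner points and P = 50x + 17y:
  (0, 0) → P = 0
  (0, 25/2) → P = 425/2
  (5, 0) → P = 250
  (1, 12) → P = 254

At the optimal vertex, 3x + y = 15 and x + 2y = 25.
Solving simultaneously gives x = 1, y = 12.

x = 1, y = 12, maximum P = 254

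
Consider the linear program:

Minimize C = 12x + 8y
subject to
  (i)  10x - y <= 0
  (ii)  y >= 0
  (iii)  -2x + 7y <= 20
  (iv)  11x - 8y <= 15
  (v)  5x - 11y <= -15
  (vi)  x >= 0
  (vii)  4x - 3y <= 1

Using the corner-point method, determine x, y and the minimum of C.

x = 0, y = 15/11, minimum C = 120/11

Vertices and C = 12x + 8y:
  (5/17, 50/17) → C = 460/17
  (1/7, 10/7) → C = 92/7
  (0, 20/7) → C = 160/7
  (0, 15/11) → C = 120/11

The optimum lies where 5x - 11y = -15 and x = 0.
Solving simultaneously gives x = 0, y = 15/11.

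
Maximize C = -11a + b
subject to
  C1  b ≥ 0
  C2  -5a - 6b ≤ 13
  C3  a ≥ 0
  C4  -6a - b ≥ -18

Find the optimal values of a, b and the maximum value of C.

Extreme points and C = -11a + b:
  (0, 0) → C = 0
  (3, 0) → C = -33
  (0, 18) → C = 18

a = 0, b = 18, maximum C = 18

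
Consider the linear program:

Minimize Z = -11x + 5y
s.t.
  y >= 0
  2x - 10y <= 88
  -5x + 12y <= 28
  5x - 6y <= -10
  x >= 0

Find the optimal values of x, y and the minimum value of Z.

x = 8/5, y = 3, minimum Z = -13/5

Corner points and Z = -11x + 5y:
  (8/5, 3) → Z = -13/5
  (0, 7/3) → Z = 35/3
  (0, 5/3) → Z = 25/3

The optimum lies where -5x + 12y = 28 and 5x - 6y = -10.
Solving simultaneously gives x = 8/5, y = 3.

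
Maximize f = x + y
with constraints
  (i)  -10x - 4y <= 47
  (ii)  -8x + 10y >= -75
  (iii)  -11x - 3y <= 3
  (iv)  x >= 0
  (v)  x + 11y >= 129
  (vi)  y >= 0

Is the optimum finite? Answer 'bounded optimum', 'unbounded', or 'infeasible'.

From the feasible point (2115/98, 957/98), moving in the direction (0, 1) keeps every constraint satisfied while f increases without bound.

unbounded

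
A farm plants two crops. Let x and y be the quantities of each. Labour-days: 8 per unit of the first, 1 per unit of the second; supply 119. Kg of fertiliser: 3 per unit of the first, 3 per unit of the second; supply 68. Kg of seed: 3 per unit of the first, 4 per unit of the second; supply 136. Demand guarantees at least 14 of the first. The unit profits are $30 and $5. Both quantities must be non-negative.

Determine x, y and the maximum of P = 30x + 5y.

x = 14, y = 7, maximum P = 455

Extreme points and P = 30x + 5y:
  (119/8, 0) → P = 1785/4
  (14, 0) → P = 420
  (14, 7) → P = 455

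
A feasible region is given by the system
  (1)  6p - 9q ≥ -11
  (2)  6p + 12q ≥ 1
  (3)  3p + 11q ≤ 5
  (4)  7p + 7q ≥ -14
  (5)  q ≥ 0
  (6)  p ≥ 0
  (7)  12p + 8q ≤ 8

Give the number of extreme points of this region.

Of the 21 pairwise boundary intersections, those satisfying every inequality are:
  (1/6, 0)
  (0, 1/12)
  (0, 5/11)
  (4/9, 1/3)
  (2/3, 0)

5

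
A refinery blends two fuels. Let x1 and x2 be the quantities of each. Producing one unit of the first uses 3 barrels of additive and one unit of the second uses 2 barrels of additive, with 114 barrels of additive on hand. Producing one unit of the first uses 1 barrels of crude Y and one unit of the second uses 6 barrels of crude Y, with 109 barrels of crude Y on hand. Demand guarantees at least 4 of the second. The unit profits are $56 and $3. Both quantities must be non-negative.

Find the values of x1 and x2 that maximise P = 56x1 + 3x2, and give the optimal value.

x1 = 106/3, x2 = 4, maximum P = 5972/3

Feasible corners and P = 56x1 + 3x2:
  (0, 109/6) → P = 109/2
  (0, 4) → P = 12
  (233/8, 213/16) → P = 26735/16
  (106/3, 4) → P = 5972/3

At the optimal vertex, 3x1 + 2x2 = 114 and x2 = 4.
Solving simultaneously gives x1 = 106/3, x2 = 4.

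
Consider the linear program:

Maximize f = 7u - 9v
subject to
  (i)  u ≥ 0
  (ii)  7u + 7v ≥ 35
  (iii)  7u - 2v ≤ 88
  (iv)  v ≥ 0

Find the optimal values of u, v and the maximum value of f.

u = 88/7, v = 0, maximum f = 88

Corner points and f = 7u - 9v:
  (0, 5) → f = -45
  (5, 0) → f = 35
  (88/7, 0) → f = 88
The feasible region is unbounded (it extends along (0, 1), (2, 7)), but f strictly decreases along every unbounded feasible direction, so there is no improving ray and the maximum is attained at a vertex.

The binding constraints are 7u - 2v = 88 and v = 0.
Solving simultaneously gives u = 88/7, v = 0.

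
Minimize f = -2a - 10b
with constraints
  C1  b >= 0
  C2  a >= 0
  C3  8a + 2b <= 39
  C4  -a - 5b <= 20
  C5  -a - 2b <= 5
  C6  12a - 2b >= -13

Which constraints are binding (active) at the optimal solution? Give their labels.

Feasible corners and f = -2a - 10b:
  (0, 0) → f = 0
  (39/8, 0) → f = -39/4
  (0, 13/2) → f = -65
  (13/10, 143/10) → f = -728/5

The minimum is at (13/10, 143/10). Substituting into each constraint, equality holds for C3 and C6; the remaining constraints have slack.

C3 and C6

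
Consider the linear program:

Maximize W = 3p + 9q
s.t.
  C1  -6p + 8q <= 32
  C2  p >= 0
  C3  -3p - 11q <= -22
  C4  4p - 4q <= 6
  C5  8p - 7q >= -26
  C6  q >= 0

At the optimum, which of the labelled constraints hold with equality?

C1 and C4

Vertices and W = 3p + 9q:
  (22, 41/2) → W = 501/2
  (8/11, 50/11) → W = 474/11
  (0, 2) → W = 18
  (0, 26/7) → W = 234/7
  (11/4, 5/4) → W = 39/2

The maximum is at (22, 41/2). Substituting into each constraint, equality holds for C1 and C4; the remaining constraints have slack.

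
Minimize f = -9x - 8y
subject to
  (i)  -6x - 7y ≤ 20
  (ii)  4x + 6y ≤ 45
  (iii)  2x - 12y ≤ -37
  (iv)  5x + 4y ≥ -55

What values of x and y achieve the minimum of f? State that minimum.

Feasible corners and f = -9x - 8y:
  (-499/86, 91/43) → f = 3035/86
  (-305/11, 230/11) → f = 905/11
  (53/10, 119/30) → f = -2383/30
  (-255/7, 445/14) → f = 515/7

The optimum lies where 4x + 6y = 45 and 2x - 12y = -37.
Solving simultaneously gives x = 53/10, y = 119/30.

x = 53/10, y = 119/30, minimum f = -2383/30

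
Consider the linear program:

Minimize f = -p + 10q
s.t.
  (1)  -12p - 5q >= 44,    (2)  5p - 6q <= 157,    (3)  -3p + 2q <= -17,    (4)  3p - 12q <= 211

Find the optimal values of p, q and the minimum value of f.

p = -109/15, q = -97/5, minimum f = -2801/15

Feasible corners and f = -p + 10q:
  (-1/13, -112/13) → f = -1119/13
  (527/159, -888/53) → f = -27167/159
  (-109/15, -97/5) → f = -2801/15

The binding constraints are -3p + 2q = -17 and 3p - 12q = 211.
Solving simultaneously gives p = -109/15, q = -97/5.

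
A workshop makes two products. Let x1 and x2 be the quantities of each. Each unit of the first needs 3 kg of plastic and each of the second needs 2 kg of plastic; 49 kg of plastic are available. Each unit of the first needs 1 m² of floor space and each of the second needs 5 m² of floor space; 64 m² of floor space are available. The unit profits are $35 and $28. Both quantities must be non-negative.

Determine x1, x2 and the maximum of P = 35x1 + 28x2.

x1 = 9, x2 = 11, maximum P = 623

Vertices and P = 35x1 + 28x2:
  (0, 0) → P = 0
  (0, 64/5) → P = 1792/5
  (49/3, 0) → P = 1715/3
  (9, 11) → P = 623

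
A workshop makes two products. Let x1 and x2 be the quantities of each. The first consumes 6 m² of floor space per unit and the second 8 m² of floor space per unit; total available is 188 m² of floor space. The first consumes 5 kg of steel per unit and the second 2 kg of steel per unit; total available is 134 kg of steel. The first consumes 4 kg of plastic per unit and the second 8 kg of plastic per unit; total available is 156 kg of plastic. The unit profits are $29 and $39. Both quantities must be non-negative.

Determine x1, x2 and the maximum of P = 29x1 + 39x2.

Feasible corners and P = 29x1 + 39x2:
  (0, 0) → P = 0
  (0, 39/2) → P = 1521/2
  (134/5, 0) → P = 3886/5
  (174/7, 34/7) → P = 6372/7
  (16, 23/2) → P = 1825/2

x1 = 16, x2 = 23/2, maximum P = 1825/2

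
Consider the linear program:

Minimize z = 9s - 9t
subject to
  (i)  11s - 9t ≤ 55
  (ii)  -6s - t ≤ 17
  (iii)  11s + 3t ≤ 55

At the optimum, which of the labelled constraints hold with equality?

(ii) and (iii)

Vertices and z = 9s - 9t:
  (-98/65, -517/65) → z = 3771/65
  (5, 0) → z = 45
  (-106/7, 517/7) → z = -801

The minimum is at (-106/7, 517/7). Substituting into each constraint, equality holds for (ii) and (iii); the remaining constraints have slack.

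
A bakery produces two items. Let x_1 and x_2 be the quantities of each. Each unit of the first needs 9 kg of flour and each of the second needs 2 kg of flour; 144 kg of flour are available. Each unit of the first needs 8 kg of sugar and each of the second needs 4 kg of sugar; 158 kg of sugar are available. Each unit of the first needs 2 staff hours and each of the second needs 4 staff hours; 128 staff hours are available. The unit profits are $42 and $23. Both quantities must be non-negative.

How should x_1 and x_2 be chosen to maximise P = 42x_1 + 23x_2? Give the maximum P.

Extreme points and P = 42x_1 + 23x_2:
  (0, 0) → P = 0
  (0, 32) → P = 736
  (16, 0) → P = 672
  (13, 27/2) → P = 1713/2
  (5, 59/2) → P = 1777/2

The optimum lies where 8x_1 + 4x_2 = 158 and 2x_1 + 4x_2 = 128.
Solving simultaneously gives x_1 = 5, x_2 = 59/2.

x_1 = 5, x_2 = 59/2, maximum P = 1777/2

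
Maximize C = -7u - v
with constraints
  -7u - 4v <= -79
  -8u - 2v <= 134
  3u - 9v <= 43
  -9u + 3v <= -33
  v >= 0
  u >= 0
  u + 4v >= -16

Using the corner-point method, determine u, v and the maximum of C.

Extreme points and C = -7u - v:
  (123/19, 160/19) → C = -1021/19
  (79/7, 0) → C = -79
  (43/3, 0) → C = -301/3
The feasible region is unbounded (it extends along (3, 1), (1, 3)), but C strictly decreases along every unbounded feasible direction, so there is no improving ray and the maximum is attained at a vertex.

u = 123/19, v = 160/19, maximum C = -1021/19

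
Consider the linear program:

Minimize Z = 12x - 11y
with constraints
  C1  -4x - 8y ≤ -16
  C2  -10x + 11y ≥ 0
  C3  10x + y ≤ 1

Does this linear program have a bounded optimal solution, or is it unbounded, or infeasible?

unbounded

From the feasible point (-2/19, 39/19), moving in the direction (-1, 10) keeps every constraint satisfied while Z decreases without bound.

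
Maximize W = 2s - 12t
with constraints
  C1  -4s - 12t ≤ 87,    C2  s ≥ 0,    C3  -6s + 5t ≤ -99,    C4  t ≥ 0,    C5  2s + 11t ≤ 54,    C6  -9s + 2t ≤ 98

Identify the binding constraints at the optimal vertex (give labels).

C4 and C5

Extreme points and W = 2s - 12t:
  (33/2, 0) → W = 33
  (1359/76, 63/38) → W = 603/38
  (27, 0) → W = 54

The maximum is at (27, 0). Substituting into each constraint, equality holds for C4 and C5; the remaining constraints have slack.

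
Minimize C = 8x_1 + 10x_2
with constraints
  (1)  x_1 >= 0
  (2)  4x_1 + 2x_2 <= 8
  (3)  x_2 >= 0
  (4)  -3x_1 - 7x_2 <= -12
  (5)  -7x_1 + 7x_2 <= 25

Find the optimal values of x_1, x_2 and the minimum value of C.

x_1 = 0, x_2 = 12/7, minimum C = 120/7

At the optimal vertex, x_1 = 0 and -3x_1 - 7x_2 = -12.
Solving simultaneously gives x_1 = 0, x_2 = 12/7.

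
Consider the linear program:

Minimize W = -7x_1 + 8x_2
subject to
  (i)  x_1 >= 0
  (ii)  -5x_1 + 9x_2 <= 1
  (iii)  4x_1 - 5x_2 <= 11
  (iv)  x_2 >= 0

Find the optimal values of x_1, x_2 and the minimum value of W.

x_1 = 104/11, x_2 = 59/11, minimum W = -256/11

Corner points and W = -7x_1 + 8x_2:
  (0, 1/9) → W = 8/9
  (0, 0) → W = 0
  (104/11, 59/11) → W = -256/11
  (11/4, 0) → W = -77/4

The binding constraints are -5x_1 + 9x_2 = 1 and 4x_1 - 5x_2 = 11.
Solving simultaneously gives x_1 = 104/11, x_2 = 59/11.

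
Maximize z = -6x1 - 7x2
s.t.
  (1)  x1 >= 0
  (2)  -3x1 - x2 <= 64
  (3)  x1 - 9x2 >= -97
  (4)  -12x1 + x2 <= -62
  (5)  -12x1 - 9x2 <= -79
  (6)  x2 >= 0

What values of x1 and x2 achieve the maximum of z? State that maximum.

x1 = 79/12, x2 = 0, maximum z = -79/2

Corner points and z = -6x1 - 7x2:
  (655/107, 1226/107) → z = -12512/107
  (637/120, 17/10) → z = -175/4
  (79/12, 0) → z = -79/2
The feasible region is unbounded (it extends along (1, 0), (9, 1)), but z strictly decreases along every unbounded feasible direction, so there is no improving ray and the maximum is attained at a vertex.

The binding constraints are -12x1 - 9x2 = -79 and x2 = 0.
Solving simultaneously gives x1 = 79/12, x2 = 0.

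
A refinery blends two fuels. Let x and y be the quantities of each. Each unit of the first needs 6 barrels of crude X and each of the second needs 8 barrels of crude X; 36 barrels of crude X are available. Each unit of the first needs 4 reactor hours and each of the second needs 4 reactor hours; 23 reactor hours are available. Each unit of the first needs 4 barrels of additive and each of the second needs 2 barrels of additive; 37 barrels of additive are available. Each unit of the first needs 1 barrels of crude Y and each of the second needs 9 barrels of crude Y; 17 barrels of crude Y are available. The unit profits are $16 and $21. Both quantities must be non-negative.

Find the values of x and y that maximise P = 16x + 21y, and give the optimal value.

x = 5, y = 3/4, maximum P = 383/4

Corner points and P = 16x + 21y:
  (0, 0) → P = 0
  (0, 17/9) → P = 119/3
  (23/4, 0) → P = 92
  (5, 3/4) → P = 383/4
  (94/23, 33/23) → P = 2197/23

At the optimal vertex, 6x + 8y = 36 and 4x + 4y = 23.
Solving simultaneously gives x = 5, y = 3/4.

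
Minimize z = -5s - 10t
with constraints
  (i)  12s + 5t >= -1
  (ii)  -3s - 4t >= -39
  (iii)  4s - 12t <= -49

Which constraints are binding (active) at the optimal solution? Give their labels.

Corner points and z = -5s - 10t:
  (-199/33, 157/11) → z = -3715/33
  (-257/164, 146/41) → z = -4555/164
  (68/13, 303/52) → z = -2195/26

The minimum is at (-199/33, 157/11). Substituting into each constraint, equality holds for (i) and (ii); the remaining constraints have slack.

(i) and (ii)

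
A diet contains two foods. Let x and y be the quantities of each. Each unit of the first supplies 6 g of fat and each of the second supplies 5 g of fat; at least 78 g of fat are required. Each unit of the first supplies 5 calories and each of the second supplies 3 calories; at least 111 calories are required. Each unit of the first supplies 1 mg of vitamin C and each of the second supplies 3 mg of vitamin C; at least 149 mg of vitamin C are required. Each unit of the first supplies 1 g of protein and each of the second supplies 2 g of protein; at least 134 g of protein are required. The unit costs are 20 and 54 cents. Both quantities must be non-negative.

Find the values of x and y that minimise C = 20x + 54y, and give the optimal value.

x = 104, y = 15, minimum C = 2890

Extreme points and C = 20x + 54y:
  (0, 67) → C = 3618
  (149, 0) → C = 2980
  (104, 15) → C = 2890
The feasible region is unbounded (it extends along (0, 1), (1, 0)), but C strictly increases along every unbounded feasible direction, so there is no improving ray and the minimum is attained at a vertex.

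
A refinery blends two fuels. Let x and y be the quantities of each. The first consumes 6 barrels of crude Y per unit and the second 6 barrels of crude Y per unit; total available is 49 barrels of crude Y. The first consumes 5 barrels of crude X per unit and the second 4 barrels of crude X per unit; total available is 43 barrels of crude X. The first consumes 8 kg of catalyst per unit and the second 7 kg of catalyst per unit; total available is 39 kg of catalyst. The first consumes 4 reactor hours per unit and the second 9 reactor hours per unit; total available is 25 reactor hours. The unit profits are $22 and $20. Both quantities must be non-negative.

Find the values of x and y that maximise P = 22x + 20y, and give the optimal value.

x = 4, y = 1, maximum P = 108

Feasible corners and P = 22x + 20y:
  (0, 0) → P = 0
  (0, 25/9) → P = 500/9
  (39/8, 0) → P = 429/4
  (4, 1) → P = 108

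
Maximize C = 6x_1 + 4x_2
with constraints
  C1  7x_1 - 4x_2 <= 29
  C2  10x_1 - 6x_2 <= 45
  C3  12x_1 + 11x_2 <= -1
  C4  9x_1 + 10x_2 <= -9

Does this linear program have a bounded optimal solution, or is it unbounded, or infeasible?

Corner points and C = 6x_1 + 4x_2:
  (-3, -25/2) → C = -68
  (127/53, -162/53) → C = 114/53
The feasible region has finitely many vertices and no improving ray; the maximum is 114/53 at (127/53, -162/53).

bounded optimum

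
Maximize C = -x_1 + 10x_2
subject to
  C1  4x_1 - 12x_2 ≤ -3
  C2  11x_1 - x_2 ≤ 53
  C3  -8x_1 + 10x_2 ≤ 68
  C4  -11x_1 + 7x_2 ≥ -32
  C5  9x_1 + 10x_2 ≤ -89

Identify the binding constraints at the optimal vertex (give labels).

C3 and C5

Extreme points and C = -x_1 + 10x_2:
  (-393/28, -31/7) → C = -121/4
  (-549/74, -329/148) → C = -548/37
  (-157/17, -10/17) → C = 57/17

The maximum is at (-157/17, -10/17). Substituting into each constraint, equality holds for C3 and C5; the remaining constraints have slack.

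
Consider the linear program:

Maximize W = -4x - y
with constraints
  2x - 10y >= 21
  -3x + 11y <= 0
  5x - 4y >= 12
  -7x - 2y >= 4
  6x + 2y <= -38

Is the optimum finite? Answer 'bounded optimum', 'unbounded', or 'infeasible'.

From the feasible point (-64/17, -131/17), moving in the direction (-4, -5) keeps every constraint satisfied while W increases without bound.

unbounded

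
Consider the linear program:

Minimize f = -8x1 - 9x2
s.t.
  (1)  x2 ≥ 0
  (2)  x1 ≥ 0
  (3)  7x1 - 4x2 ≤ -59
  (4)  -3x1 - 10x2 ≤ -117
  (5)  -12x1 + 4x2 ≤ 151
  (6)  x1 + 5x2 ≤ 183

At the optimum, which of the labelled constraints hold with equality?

Feasible corners and f = -8x1 - 9x2:
  (0, 59/4) → f = -531/4
  (0, 183/5) → f = -1647/5
  (437/39, 1340/39) → f = -15556/39

The minimum is at (437/39, 1340/39). Substituting into each constraint, equality holds for (3) and (6); the remaining constraints have slack.

(3) and (6)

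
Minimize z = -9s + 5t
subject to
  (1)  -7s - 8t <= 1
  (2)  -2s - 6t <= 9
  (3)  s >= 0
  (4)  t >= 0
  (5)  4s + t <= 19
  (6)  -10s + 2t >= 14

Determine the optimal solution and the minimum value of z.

s = 0, t = 7, minimum z = 35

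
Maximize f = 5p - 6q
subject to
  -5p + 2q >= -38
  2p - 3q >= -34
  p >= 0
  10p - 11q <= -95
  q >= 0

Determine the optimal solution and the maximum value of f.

p = 0, q = 95/11, maximum f = -570/11

Corner points and f = 5p - 6q:
  (0, 34/3) → f = -68
  (89/8, 75/4) → f = -455/8
  (0, 95/11) → f = -570/11

The optimum lies where p = 0 and 10p - 11q = -95.
Solving simultaneously gives p = 0, q = 95/11.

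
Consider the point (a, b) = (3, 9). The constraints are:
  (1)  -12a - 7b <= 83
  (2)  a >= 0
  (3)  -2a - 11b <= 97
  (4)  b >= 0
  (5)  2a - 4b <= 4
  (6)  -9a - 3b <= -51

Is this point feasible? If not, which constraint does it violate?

(1): -99 ≤ 83 ✓
(2): 3 ≥ 0 ✓
(3): -105 ≤ 97 ✓
(4): 9 ≥ 0 ✓
(5): -30 ≤ 4 ✓
(6): -54 ≤ -51 ✓

feasible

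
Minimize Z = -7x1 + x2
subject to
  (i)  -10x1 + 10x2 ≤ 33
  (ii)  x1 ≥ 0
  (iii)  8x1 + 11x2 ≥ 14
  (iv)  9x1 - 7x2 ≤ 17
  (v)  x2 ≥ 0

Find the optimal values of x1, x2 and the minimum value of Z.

x1 = 401/20, x2 = 467/20, minimum Z = -117

Vertices and Z = -7x1 + x2:
  (0, 33/10) → Z = 33/10
  (401/20, 467/20) → Z = -117
  (0, 14/11) → Z = 14/11
  (7/4, 0) → Z = -49/4
  (17/9, 0) → Z = -119/9

The binding constraints are -10x1 + 10x2 = 33 and 9x1 - 7x2 = 17.
Solving simultaneously gives x1 = 401/20, x2 = 467/20.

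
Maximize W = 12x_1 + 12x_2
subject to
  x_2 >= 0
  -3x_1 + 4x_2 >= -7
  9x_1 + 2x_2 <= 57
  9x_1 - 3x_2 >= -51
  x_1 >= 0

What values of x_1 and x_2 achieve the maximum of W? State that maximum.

At the optimal vertex, 9x_1 + 2x_2 = 57 and 9x_1 - 3x_2 = -51.
Solving simultaneously gives x_1 = 23/15, x_2 = 108/5.

x_1 = 23/15, x_2 = 108/5, maximum W = 1388/5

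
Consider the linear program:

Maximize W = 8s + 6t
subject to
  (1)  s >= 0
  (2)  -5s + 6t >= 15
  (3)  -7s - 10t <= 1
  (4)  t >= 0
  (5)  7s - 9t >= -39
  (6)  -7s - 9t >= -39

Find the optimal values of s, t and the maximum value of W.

s = 33/29, t = 100/29, maximum W = 864/29

Corner points and W = 8s + 6t:
  (0, 5/2) → W = 15
  (0, 13/3) → W = 26
  (33/29, 100/29) → W = 864/29

The binding constraints are -5s + 6t = 15 and -7s - 9t = -39.
Solving simultaneously gives s = 33/29, t = 100/29.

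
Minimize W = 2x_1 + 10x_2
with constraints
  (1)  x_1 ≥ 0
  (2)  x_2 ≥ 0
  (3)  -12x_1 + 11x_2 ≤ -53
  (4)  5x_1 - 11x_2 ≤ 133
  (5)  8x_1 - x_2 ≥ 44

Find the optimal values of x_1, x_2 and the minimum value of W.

Extreme points and W = 2x_1 + 10x_2:
  (133/5, 0) → W = 266/5
  (11/2, 0) → W = 11
  (431/76, 26/19) → W = 951/38
The feasible region is unbounded (it extends along (11, 12), (11, 5)), but W strictly increases along every unbounded feasible direction, so there is no improving ray and the minimum is attained at a vertex.

At the optimal vertex, x_2 = 0 and 8x_1 - x_2 = 44.
Solving simultaneously gives x_1 = 11/2, x_2 = 0.

x_1 = 11/2, x_2 = 0, minimum W = 11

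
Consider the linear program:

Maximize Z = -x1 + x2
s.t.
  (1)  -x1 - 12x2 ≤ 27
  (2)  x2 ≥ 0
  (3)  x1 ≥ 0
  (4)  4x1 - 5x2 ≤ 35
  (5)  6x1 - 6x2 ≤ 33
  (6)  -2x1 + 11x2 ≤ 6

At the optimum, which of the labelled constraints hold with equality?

(3) and (6)

Vertices and Z = -x1 + x2:
  (0, 0) → Z = 0
  (11/2, 0) → Z = -11/2
  (0, 6/11) → Z = 6/11
  (133/18, 17/9) → Z = -11/2

The maximum is at (0, 6/11). Substituting into each constraint, equality holds for (3) and (6); the remaining constraints have slack.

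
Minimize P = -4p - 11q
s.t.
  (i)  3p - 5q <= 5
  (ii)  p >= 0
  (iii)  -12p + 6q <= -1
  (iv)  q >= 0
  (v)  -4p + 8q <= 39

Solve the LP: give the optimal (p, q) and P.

p = 235/4, q = 137/4, minimum P = -2447/4

The binding constraints are 3p - 5q = 5 and -4p + 8q = 39.
Solving simultaneously gives p = 235/4, q = 137/4.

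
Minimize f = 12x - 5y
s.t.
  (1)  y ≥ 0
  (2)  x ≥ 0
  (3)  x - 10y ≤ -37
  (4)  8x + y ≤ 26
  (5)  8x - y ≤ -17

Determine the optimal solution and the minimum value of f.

x = 0, y = 26, minimum f = -130

Extreme points and f = 12x - 5y:
  (0, 26) → f = -130
  (0, 17) → f = -85
  (9/16, 43/2) → f = -403/4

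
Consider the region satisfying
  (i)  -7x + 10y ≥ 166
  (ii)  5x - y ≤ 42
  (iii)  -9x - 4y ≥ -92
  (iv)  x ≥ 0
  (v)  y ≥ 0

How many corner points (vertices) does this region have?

3

Pairwise boundary intersections that survive every other constraint:
  (128/59, 1069/59)
  (0, 83/5)
  (0, 23)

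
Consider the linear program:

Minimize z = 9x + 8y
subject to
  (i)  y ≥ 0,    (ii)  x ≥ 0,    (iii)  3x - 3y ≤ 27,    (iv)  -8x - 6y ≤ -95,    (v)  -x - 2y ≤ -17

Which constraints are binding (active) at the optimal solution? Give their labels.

Corner points and z = 9x + 8y:
  (0, 95/6) → z = 380/3
  (35/3, 8/3) → z = 379/3
  (44/5, 41/10) → z = 112
The feasible region is unbounded (it extends along (0, 1), (1, 1)), but z strictly increases along every unbounded feasible direction, so there is no improving ray and the minimum is attained at a vertex.

The minimum is at (44/5, 41/10). Substituting into each constraint, equality holds for (iv) and (v); the remaining constraints have slack.

(iv) and (v)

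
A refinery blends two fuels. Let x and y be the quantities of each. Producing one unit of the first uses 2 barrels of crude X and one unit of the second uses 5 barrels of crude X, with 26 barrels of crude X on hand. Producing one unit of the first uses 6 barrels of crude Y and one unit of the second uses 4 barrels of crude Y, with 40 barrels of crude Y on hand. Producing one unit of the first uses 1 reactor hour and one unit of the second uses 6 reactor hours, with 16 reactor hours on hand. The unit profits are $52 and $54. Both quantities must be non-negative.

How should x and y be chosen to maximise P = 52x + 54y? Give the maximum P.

x = 11/2, y = 7/4, maximum P = 761/2

Vertices and P = 52x + 54y:
  (0, 0) → P = 0
  (0, 8/3) → P = 144
  (20/3, 0) → P = 1040/3
  (11/2, 7/4) → P = 761/2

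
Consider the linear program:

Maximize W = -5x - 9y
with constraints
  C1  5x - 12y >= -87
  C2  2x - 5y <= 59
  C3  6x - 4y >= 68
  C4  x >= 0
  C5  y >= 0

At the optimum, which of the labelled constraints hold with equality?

C3 and C5

Feasible corners and W = -5x - 9y:
  (291/13, 431/26) → W = -6789/26
  (59/2, 0) → W = -295/2
  (34/3, 0) → W = -170/3
The feasible region is unbounded (it extends along (12, 5), (5, 2)), but W strictly decreases along every unbounded feasible direction, so there is no improving ray and the maximum is attained at a vertex.

The maximum is at (34/3, 0). Substituting into each constraint, equality holds for C3 and C5; the remaining constraints have slack.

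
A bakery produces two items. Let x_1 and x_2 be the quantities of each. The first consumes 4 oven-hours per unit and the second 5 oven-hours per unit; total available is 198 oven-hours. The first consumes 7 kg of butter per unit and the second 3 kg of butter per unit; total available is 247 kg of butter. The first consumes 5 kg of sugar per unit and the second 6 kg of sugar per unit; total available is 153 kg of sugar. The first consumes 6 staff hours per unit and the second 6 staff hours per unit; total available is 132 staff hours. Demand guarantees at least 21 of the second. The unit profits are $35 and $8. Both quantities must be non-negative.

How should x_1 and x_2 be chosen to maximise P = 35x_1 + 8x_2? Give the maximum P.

x_1 = 1, x_2 = 21, maximum P = 203

Vertices and P = 35x_1 + 8x_2:
  (0, 22) → P = 176
  (0, 21) → P = 168
  (1, 21) → P = 203

At the optimal vertex, 6x_1 + 6x_2 = 132 and x_2 = 21.
Solving simultaneously gives x_1 = 1, x_2 = 21.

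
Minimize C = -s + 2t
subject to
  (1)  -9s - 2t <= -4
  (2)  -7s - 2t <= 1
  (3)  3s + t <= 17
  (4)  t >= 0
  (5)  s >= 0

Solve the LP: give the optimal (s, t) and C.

s = 17/3, t = 0, minimum C = -17/3

Feasible corners and C = -s + 2t:
  (4/9, 0) → C = -4/9
  (0, 2) → C = 4
  (17/3, 0) → C = -17/3
  (0, 17) → C = 34

The binding constraints are 3s + t = 17 and t = 0.
Solving simultaneously gives s = 17/3, t = 0.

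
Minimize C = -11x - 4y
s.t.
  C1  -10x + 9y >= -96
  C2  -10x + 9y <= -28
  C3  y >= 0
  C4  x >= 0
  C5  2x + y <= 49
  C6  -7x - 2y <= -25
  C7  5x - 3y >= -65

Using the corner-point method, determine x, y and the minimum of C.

Vertices and C = -11x - 4y:
  (48/5, 0) → C = -528/5
  (537/28, 149/14) → C = -7099/28
  (67/4, 31/2) → C = -985/4
  (281/83, 54/83) → C = -3307/83
  (25/7, 0) → C = -275/7

At the optimal vertex, -10x + 9y = -96 and 2x + y = 49.
Solving simultaneously gives x = 537/28, y = 149/14.

x = 537/28, y = 149/14, minimum C = -7099/28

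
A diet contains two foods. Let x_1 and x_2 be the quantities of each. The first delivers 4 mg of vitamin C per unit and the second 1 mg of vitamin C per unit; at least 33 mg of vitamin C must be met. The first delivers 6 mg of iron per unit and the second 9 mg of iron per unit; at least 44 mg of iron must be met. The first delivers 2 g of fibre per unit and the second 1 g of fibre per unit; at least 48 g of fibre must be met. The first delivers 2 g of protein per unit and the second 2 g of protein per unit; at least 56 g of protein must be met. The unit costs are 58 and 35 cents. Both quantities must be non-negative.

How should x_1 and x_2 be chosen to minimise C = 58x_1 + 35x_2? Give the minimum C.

x_1 = 20, x_2 = 8, minimum C = 1440

Extreme points and C = 58x_1 + 35x_2:
  (0, 48) → C = 1680
  (28, 0) → C = 1624
  (20, 8) → C = 1440
The feasible region is unbounded (it extends along (0, 1), (1, 0)), but C strictly increases along every unbounded feasible direction, so there is no improving ray and the minimum is attained at a vertex.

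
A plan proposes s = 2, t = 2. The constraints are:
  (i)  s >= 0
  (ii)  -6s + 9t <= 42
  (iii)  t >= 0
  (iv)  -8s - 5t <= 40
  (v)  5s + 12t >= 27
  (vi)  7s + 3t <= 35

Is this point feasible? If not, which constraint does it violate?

(i): 2 ≥ 0 ✓
(ii): 6 ≤ 42 ✓
(iii): 2 ≥ 0 ✓
(iv): -26 ≤ 40 ✓
(v): 34 ≥ 27 ✓
(vi): 20 ≤ 35 ✓

feasible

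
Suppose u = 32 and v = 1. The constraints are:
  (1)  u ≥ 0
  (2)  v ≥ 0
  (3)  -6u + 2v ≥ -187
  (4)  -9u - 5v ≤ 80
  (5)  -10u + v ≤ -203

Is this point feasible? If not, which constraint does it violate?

not feasible — violates (3)

Constraint (3): -6u + 2v = -190, which is not ≥ -187. All other constraints are satisfied.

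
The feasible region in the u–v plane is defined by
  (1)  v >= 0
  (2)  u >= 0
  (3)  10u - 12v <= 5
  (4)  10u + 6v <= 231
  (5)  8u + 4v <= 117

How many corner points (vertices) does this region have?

4

Pairwise boundary intersections that survive every other constraint:
  (0, 0)
  (1/2, 0)
  (0, 117/4)
  (178/17, 565/68)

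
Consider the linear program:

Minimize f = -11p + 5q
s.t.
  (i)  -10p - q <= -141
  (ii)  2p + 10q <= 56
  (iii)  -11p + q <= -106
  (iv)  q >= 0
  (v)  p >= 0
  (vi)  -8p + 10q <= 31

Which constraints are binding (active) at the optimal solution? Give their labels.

Feasible corners and f = -11p + 5q:
  (677/49, 139/49) → f = -6752/49
  (141/10, 0) → f = -1551/10
  (28, 0) → f = -308

The minimum is at (28, 0). Substituting into each constraint, equality holds for (ii) and (iv); the remaining constraints have slack.

(ii) and (iv)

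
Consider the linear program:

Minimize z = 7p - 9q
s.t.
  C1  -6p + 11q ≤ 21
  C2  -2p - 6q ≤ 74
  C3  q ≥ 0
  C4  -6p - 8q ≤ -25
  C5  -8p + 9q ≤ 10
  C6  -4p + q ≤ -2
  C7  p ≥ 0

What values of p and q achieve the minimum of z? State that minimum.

Extreme points and z = 7p - 9q:
  (79/34, 54/17) → z = -419/34
  (25/6, 0) → z = 175/6
  (145/118, 130/59) → z = -1325/118
The feasible region is unbounded (it extends along (11, 6), (1, 0)), but z strictly increases along every unbounded feasible direction, so there is no improving ray and the minimum is attained at a vertex.

At the optimal vertex, -6p + 11q = 21 and -8p + 9q = 10.
Solving simultaneously gives p = 79/34, q = 54/17.

p = 79/34, q = 54/17, minimum z = -419/34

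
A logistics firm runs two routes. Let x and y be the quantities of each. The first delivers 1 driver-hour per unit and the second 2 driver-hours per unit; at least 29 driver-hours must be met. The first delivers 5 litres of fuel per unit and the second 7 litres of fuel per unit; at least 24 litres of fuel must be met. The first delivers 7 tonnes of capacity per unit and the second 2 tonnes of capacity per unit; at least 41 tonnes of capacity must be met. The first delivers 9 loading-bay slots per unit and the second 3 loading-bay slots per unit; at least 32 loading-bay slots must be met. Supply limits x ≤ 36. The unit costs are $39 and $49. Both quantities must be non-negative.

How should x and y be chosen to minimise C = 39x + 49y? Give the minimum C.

x = 2, y = 27/2, minimum C = 1479/2

Extreme points and C = 39x + 49y:
  (0, 41/2) → C = 2009/2
  (29, 0) → C = 1131
  (36, 0) → C = 1404
  (2, 27/2) → C = 1479/2
The feasible region is unbounded (it extends along (0, 1)), but C strictly increases along every unbounded feasible direction, so there is no improving ray and the minimum is attained at a vertex.

The optimum lies where x + 2y = 29 and 7x + 2y = 41.
Solving simultaneously gives x = 2, y = 27/2.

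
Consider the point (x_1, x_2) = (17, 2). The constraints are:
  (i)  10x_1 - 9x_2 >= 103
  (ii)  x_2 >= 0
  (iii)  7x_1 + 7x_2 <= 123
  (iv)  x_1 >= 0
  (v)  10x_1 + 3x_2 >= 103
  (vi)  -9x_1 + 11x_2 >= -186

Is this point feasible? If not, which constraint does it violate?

not feasible — violates (iii)

Constraint (iii): 7x_1 + 7x_2 = 133, which is not ≤ 123. All other constraints are satisfied.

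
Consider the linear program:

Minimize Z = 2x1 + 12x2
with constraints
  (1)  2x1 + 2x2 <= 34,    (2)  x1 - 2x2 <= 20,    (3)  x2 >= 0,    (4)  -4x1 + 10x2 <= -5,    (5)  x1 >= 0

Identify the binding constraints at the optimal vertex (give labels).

(3) and (4)

Corner points and Z = 2x1 + 12x2:
  (17, 0) → Z = 34
  (25/2, 9/2) → Z = 79
  (5/4, 0) → Z = 5/2

The minimum is at (5/4, 0). Substituting into each constraint, equality holds for (3) and (4); the remaining constraints have slack.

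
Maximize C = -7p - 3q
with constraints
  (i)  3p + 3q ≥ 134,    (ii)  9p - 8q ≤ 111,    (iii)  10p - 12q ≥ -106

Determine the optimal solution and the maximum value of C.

Vertices and C = -7p - 3q:
  (1405/51, 291/17) → C = -12454/51
  (215/11, 829/33) → C = -2334/11
  (545/7, 516/7) → C = -5363/7

p = 215/11, q = 829/33, maximum C = -2334/11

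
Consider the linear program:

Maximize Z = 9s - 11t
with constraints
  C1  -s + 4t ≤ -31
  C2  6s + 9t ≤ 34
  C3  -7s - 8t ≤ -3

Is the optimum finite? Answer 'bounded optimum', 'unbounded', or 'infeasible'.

From the feasible point (415/33, -152/33), moving in the direction (9, -6) keeps every constraint satisfied while Z increases without bound.

unbounded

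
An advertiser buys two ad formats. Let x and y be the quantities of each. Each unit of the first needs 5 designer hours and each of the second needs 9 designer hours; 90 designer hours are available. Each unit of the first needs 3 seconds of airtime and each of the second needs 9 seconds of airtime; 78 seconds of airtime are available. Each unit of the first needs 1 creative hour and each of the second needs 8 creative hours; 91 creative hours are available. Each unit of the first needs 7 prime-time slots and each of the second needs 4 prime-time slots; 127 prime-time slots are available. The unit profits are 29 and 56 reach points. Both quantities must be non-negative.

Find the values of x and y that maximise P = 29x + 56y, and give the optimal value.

Feasible corners and P = 29x + 56y:
  (0, 0) → P = 0
  (0, 26/3) → P = 1456/3
  (18, 0) → P = 522
  (6, 20/3) → P = 1642/3

At the optimal vertex, 5x + 9y = 90 and 3x + 9y = 78.
Solving simultaneously gives x = 6, y = 20/3.

x = 6, y = 20/3, maximum P = 1642/3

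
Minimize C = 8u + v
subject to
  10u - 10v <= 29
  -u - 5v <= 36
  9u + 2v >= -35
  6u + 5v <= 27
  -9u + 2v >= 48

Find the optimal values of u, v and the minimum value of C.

Extreme points and C = 8u + v:
  (-229/33, 151/11) → C = -1379/33
  (-83/18, 13/4) → C = -1211/36
  (-62/19, 177/19) → C = -319/19

The binding constraints are 9u + 2v = -35 and 6u + 5v = 27.
Solving simultaneously gives u = -229/33, v = 151/11.

u = -229/33, v = 151/11, minimum C = -1379/33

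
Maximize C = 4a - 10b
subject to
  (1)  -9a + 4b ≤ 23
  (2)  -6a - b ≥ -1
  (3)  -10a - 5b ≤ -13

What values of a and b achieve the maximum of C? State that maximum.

Feasible corners and C = 4a - 10b:
  (-19/33, 49/11) → C = -1546/33
  (-63/85, 347/85) → C = -3722/85
  (-2/5, 17/5) → C = -178/5

The optimum lies where -6a - b = -1 and -10a - 5b = -13.
Solving simultaneously gives a = -2/5, b = 17/5.

a = -2/5, b = 17/5, maximum C = -178/5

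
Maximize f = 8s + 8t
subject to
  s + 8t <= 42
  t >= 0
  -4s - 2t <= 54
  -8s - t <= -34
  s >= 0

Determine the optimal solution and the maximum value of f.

s = 42, t = 0, maximum f = 336

Feasible corners and f = 8s + 8t:
  (42, 0) → f = 336
  (230/63, 302/63) → f = 608/9
  (17/4, 0) → f = 34

The binding constraints are s + 8t = 42 and t = 0.
Solving simultaneously gives s = 42, t = 0.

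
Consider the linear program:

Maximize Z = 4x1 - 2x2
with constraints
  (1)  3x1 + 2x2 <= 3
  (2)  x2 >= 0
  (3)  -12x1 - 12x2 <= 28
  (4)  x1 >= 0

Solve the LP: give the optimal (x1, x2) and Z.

x1 = 1, x2 = 0, maximum Z = 4

Feasible corners and Z = 4x1 - 2x2:
  (1, 0) → Z = 4
  (0, 3/2) → Z = -3
  (0, 0) → Z = 0

The binding constraints are 3x1 + 2x2 = 3 and x2 = 0.
Solving simultaneously gives x1 = 1, x2 = 0.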